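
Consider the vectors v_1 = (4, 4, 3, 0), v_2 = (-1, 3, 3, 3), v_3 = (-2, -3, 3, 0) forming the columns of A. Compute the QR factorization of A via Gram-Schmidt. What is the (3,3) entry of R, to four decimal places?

v_1 = (4, 4, 3, 0); ‖v_1‖ = 6.4031, so q_1 = (0.6247, 0.6247, 0.4685, 0.0000).
q_1·v_2 = 0.6247·(-1) + 0.6247·3 + 0.4685·3 + 0.0000·3 = 2.6550.
u_2 = v_2 − 2.6550·q_1 = (-2.6585, 1.3415, 1.7561, 3.0000).
‖u_2‖ = 4.5773, so q_2 = (-0.5808, 0.2931, 0.3837, 0.6554).
q_1·v_3 = 0.6247·(-2) + 0.6247·(-3) + 0.4685·3 + 0.0000·0 = -1.7179; q_2·v_3 = (-0.5808)·(-2) + 0.2931·(-3) + 0.3837·3 + 0.6554·0 = 1.4334.
u_3 = v_3 + 1.7179·q_1 − 1.4334·q_2 = (-0.0943, -2.3469, 3.2549, -0.9395).
r_{33} = ‖u_3‖ = 4.1224.

r_{33} = 4.1224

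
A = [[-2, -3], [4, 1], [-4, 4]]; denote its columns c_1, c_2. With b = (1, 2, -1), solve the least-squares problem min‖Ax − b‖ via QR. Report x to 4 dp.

x = (0.2556, -0.1333)

q_1 = c_1/‖c_1‖ = (-2, 4, -4)/6.0000 = (-0.3333, 0.6667, -0.6667).
r_{12} = q_1·c_2 = -1.0000.
u_2 = c_2 + 1.0000·q_1 = (-3.3333, 1.6667, 3.3333).
‖u_2‖ = 5.0000, so q_2 = (-0.6667, 0.3333, 0.6667).
Qᵀb = (1.6667, -0.6667).
Back-substitute: x_2 = -0.6667/5.0000 = -0.1333.
x_1 = (1.6667 + 1.0000·(-0.1333))/6.0000 = 0.2556.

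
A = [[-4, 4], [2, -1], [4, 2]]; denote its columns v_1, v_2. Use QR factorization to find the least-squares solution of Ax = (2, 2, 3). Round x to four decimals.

v_1 = (-4, 2, 4); ‖v_1‖ = 6.0000, so q_1 = (-0.6667, 0.3333, 0.6667).
q_1·v_2 = (-0.6667)·4 + 0.3333·(-1) + 0.6667·2 = -1.6667.
u_2 = v_2 + 1.6667·q_1 = (2.8889, -0.4444, 3.1111).
‖u_2‖ = 4.2687, so q_2 = (0.6768, -0.1041, 0.7288).
Qᵀb = (1.3333, 3.3317).
Back-substitute: x_2 = 3.3317/4.2687 = 0.7805.
x_1 = (1.3333 + 1.6667·0.7805)/6.0000 = 0.4390.

x = (0.4390, 0.7805)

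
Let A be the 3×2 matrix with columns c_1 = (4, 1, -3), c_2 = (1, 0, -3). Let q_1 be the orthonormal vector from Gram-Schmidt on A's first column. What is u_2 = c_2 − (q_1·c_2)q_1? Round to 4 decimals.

u_2 = (-1.0000, -0.5000, -1.5000)

c_1 = (4, 1, -3); ‖c_1‖ = 5.0990, so q_1 = (0.7845, 0.1961, -0.5883).
q_1·c_2 = 0.7845·1 + 0.1961·0 + (-0.5883)·(-3) = 2.5495.
u_2 = c_2 − 2.5495·q_1 = (-1.0000, -0.5000, -1.5000).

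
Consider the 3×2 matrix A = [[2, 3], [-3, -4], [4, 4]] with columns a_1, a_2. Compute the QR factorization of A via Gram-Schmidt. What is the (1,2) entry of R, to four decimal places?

r_{12} = 6.3136

e_1 = a_1/‖a_1‖ = (2, -3, 4)/5.3852 = (0.3714, -0.5571, 0.7428).
r_{12} = e_1·a_2 = 6.3136.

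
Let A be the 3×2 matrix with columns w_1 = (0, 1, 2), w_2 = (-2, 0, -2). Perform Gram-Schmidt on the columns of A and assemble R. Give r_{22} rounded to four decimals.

e_1 = w_1/‖w_1‖ = (0, 1, 2)/2.2361 = (0.0000, 0.4472, 0.8944).
r_{12} = e_1·w_2 = -1.7889.
u_2 = w_2 + 1.7889·e_1 = (-2.0000, 0.8000, -0.4000).
r_{22} = ‖u_2‖ = 2.1909.

r_{22} = 2.1909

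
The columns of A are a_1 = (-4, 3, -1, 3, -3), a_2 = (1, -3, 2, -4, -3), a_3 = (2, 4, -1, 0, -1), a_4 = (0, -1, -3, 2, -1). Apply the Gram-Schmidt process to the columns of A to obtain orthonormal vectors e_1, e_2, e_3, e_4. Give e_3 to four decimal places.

e_3 = (0.5914, 0.7095, -0.1200, -0.2371, -0.2762)

e_1 = a_1/‖a_1‖ = (-4, 3, -1, 3, -3)/6.6332 = (-0.6030, 0.4523, -0.1508, 0.4523, -0.4523).
r_{12} = e_1·a_2 = -2.7136.
u_2 = a_2 + 2.7136·e_1 = (-0.6364, -1.7727, 1.5909, -2.7727, -4.2273).
‖u_2‖ = 5.6246, so e_2 = (-0.1131, -0.3152, 0.2828, -0.4930, -0.7516).
r_{13} = e_1·a_3 = 1.2060; r_{23} = e_2·a_3 = -1.0183.
u_3 = a_3 − 1.2060·e_1 + 1.0183·e_2 = (2.6121, 3.1336, -0.5302, -1.0474, -1.2198).
‖u_3‖ = 4.4169, so e_3 = (0.5914, 0.7095, -0.1200, -0.2371, -0.2762).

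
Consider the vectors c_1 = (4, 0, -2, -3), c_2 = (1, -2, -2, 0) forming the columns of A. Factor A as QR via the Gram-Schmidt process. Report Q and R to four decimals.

Q = [[0.7428, -0.0397], [0.0000, -0.7674], [-0.3714, -0.5557], [-0.5571, 0.3175]], R = [[5.3852, 1.4856], [0.0000, 2.6064]]

e_1 = c_1/‖c_1‖ = (4, 0, -2, -3)/5.3852 = (0.7428, 0.0000, -0.3714, -0.5571).
r_{12} = e_1·c_2 = 1.4856.
u_2 = c_2 − 1.4856·e_1 = (-0.1034, -2.0000, -1.4483, 0.8276).
‖u_2‖ = 2.6064, so e_2 = (-0.0397, -0.7674, -0.5557, 0.3175).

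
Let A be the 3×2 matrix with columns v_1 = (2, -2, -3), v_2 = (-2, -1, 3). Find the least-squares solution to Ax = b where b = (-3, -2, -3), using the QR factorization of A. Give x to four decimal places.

q_1 = v_1/‖v_1‖ = (2, -2, -3)/4.1231 = (0.4851, -0.4851, -0.7276).
r_{12} = q_1·v_2 = -2.6679.
u_2 = v_2 + 2.6679·q_1 = (-0.7059, -2.2941, 1.0588).
‖u_2‖ = 2.6234, so q_2 = (-0.2691, -0.8745, 0.4036).
Qᵀb = (1.6977, 1.3453).
Back-substitute: x_2 = 1.3453/2.6234 = 0.5128.
x_1 = (1.6977 + 2.6679·0.5128)/4.1231 = 0.7436.

x = (0.7436, 0.5128)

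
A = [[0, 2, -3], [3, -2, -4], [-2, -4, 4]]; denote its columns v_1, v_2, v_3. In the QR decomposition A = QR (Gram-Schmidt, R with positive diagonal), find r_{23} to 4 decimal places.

v_1 = (0, 3, -2); ‖v_1‖ = 3.6056, so q_1 = (0.0000, 0.8321, -0.5547).
q_1·v_2 = 0.0000·2 + 0.8321·(-2) + (-0.5547)·(-4) = 0.5547.
u_2 = v_2 − 0.5547·q_1 = (2.0000, -2.4615, -3.6923).
‖u_2‖ = 4.8675, so q_2 = (0.4109, -0.5057, -0.7586).
r_{23} = q_2·v_3 = -2.2441.

r_{23} = -2.2441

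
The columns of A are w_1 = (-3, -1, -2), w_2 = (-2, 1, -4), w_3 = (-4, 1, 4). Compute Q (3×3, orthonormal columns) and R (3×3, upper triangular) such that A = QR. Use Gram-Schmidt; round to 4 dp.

w_1 = (-3, -1, -2); ‖w_1‖ = 3.7417, so e_1 = (-0.8018, -0.2673, -0.5345).
e_1·w_2 = (-0.8018)·(-2) + (-0.2673)·1 + (-0.5345)·(-4) = 3.4744.
u_2 = w_2 − 3.4744·e_1 = (0.7857, 1.9286, -2.1429).
‖u_2‖ = 2.9881, so e_2 = (0.2630, 0.6454, -0.7171).
e_1·w_3 = (-0.8018)·(-4) + (-0.2673)·1 + (-0.5345)·4 = 0.8018; e_2·w_3 = 0.2630·(-4) + 0.6454·1 + (-0.7171)·4 = -3.2749.
u_3 = w_3 − 0.8018·e_1 + 3.2749·e_2 = (-2.4960, 3.3280, 2.0800).
‖u_3‖ = 4.6510, so e_3 = (-0.5367, 0.7155, 0.4472).

Q = [[-0.8018, 0.2630, -0.5367], [-0.2673, 0.6454, 0.7155], [-0.5345, -0.7171, 0.4472]], R = [[3.7417, 3.4744, 0.8018], [0.0000, 2.9881, -3.2749], [0.0000, 0.0000, 4.6510]]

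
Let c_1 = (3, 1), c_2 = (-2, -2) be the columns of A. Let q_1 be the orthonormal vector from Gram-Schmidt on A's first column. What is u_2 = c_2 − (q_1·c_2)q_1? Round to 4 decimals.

q_1 = c_1/‖c_1‖ = (3, 1)/3.1623 = (0.9487, 0.3162).
r_{12} = q_1·c_2 = -2.5298.
u_2 = c_2 + 2.5298·q_1 = (0.4000, -1.2000).

u_2 = (0.4000, -1.2000)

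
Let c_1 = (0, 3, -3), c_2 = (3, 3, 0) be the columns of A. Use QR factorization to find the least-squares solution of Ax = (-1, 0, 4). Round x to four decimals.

c_1 = (0, 3, -3); ‖c_1‖ = 4.2426, so e_1 = (0.0000, 0.7071, -0.7071).
e_1·c_2 = 0.0000·3 + 0.7071·3 + (-0.7071)·0 = 2.1213.
u_2 = c_2 − 2.1213·e_1 = (3.0000, 1.5000, 1.5000).
‖u_2‖ = 3.6742, so e_2 = (0.8165, 0.4082, 0.4082).
Qᵀb = (-2.8284, 0.8165).
Back-substitute: x_2 = 0.8165/3.6742 = 0.2222.
x_1 = (-2.8284 − 2.1213·0.2222)/4.2426 = -0.7778.

x = (-0.7778, 0.2222)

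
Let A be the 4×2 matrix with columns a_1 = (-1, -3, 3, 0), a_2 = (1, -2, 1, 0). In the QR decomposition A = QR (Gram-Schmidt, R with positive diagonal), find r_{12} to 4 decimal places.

e_1 = a_1/‖a_1‖ = (-1, -3, 3, 0)/4.3589 = (-0.2294, -0.6882, 0.6882, 0.0000).
r_{12} = e_1·a_2 = 1.8353.

r_{12} = 1.8353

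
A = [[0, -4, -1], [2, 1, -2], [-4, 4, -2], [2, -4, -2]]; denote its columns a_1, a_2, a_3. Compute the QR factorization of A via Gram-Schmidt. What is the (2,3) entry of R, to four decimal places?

r_{23} = 0.3725

a_1 = (0, 2, -4, 2); ‖a_1‖ = 4.8990, so e_1 = (0.0000, 0.4082, -0.8165, 0.4082).
e_1·a_2 = 0.0000·(-4) + 0.4082·1 + (-0.8165)·4 + 0.4082·(-4) = -4.4907.
u_2 = a_2 + 4.4907·e_1 = (-4.0000, 2.8333, 0.3333, -2.1667).
‖u_2‖ = 5.3697, so e_2 = (-0.7449, 0.5277, 0.0621, -0.4035).
r_{23} = e_2·a_3 = 0.3725.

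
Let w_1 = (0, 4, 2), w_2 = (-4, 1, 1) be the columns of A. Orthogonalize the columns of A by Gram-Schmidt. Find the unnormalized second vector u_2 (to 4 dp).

u_2 = (-4.0000, -0.2000, 0.4000)

w_1 = (0, 4, 2); ‖w_1‖ = 4.4721, so e_1 = (0.0000, 0.8944, 0.4472).
e_1·w_2 = 0.0000·(-4) + 0.8944·1 + 0.4472·1 = 1.3416.
u_2 = w_2 − 1.3416·e_1 = (-4.0000, -0.2000, 0.4000).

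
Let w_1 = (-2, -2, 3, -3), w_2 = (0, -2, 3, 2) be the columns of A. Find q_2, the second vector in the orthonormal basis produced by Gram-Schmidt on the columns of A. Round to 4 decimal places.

w_1 = (-2, -2, 3, -3); ‖w_1‖ = 5.0990, so q_1 = (-0.3922, -0.3922, 0.5883, -0.5883).
q_1·w_2 = (-0.3922)·0 + (-0.3922)·(-2) + 0.5883·3 + (-0.5883)·2 = 1.3728.
u_2 = w_2 − 1.3728·q_1 = (0.5385, -1.4615, 2.1923, 2.8077).
‖u_2‖ = 3.8879, so q_2 = (0.1385, -0.3759, 0.5639, 0.7222).

q_2 = (0.1385, -0.3759, 0.5639, 0.7222)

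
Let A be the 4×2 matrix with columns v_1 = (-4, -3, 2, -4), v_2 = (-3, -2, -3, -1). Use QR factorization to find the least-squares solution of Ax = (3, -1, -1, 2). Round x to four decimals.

v_1 = (-4, -3, 2, -4); ‖v_1‖ = 6.7082, so e_1 = (-0.5963, -0.4472, 0.2981, -0.5963).
e_1·v_2 = (-0.5963)·(-3) + (-0.4472)·(-2) + 0.2981·(-3) + (-0.5963)·(-1) = 2.3851.
u_2 = v_2 − 2.3851·e_1 = (-1.5778, -0.9333, -3.7111, 0.4222).
‖u_2‖ = 4.1607, so e_2 = (-0.3792, -0.2243, -0.8920, 0.1015).
Qᵀb = (-2.8324, 0.1816).
Back-substitute: x_2 = 0.1816/4.1607 = 0.0436.
x_1 = (-2.8324 − 2.3851·0.0436)/6.7082 = -0.4377.

x = (-0.4377, 0.0436)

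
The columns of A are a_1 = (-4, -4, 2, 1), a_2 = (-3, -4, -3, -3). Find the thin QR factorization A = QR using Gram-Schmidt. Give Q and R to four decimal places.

Q = [[-0.6576, -0.1641], [-0.6576, -0.3375], [0.3288, -0.6984], [0.1644, -0.6094]], R = [[6.0828, 3.1236], [0.0000, 5.7657]]

a_1 = (-4, -4, 2, 1); ‖a_1‖ = 6.0828, so e_1 = (-0.6576, -0.6576, 0.3288, 0.1644).
e_1·a_2 = (-0.6576)·(-3) + (-0.6576)·(-4) + 0.3288·(-3) + 0.1644·(-3) = 3.1236.
u_2 = a_2 − 3.1236·e_1 = (-0.9459, -1.9459, -4.0270, -3.5135).
‖u_2‖ = 5.7657, so e_2 = (-0.1641, -0.3375, -0.6984, -0.6094).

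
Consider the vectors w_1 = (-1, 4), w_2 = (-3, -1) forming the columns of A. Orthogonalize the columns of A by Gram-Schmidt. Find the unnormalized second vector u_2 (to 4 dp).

u_2 = (-3.0588, -0.7647)

w_1 = (-1, 4); ‖w_1‖ = 4.1231, so e_1 = (-0.2425, 0.9701).
e_1·w_2 = (-0.2425)·(-3) + 0.9701·(-1) = -0.2425.
u_2 = w_2 + 0.2425·e_1 = (-3.0588, -0.7647).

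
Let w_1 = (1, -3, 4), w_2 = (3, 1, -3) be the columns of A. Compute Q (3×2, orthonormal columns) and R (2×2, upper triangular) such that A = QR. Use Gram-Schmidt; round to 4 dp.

Q = [[0.1961, 0.9435], [-0.5883, -0.1048], [0.7845, -0.3145]], R = [[5.0990, -2.3534], [0.0000, 3.6690]]

w_1 = (1, -3, 4); ‖w_1‖ = 5.0990, so e_1 = (0.1961, -0.5883, 0.7845).
e_1·w_2 = 0.1961·3 + (-0.5883)·1 + 0.7845·(-3) = -2.3534.
u_2 = w_2 + 2.3534·e_1 = (3.4615, -0.3846, -1.1538).
‖u_2‖ = 3.6690, so e_2 = (0.9435, -0.1048, -0.3145).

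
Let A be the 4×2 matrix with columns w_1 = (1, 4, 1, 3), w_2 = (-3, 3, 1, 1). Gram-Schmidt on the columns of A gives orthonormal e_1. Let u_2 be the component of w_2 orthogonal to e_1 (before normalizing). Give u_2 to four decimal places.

u_2 = (-3.4815, 1.0741, 0.5185, -0.4444)

e_1 = w_1/‖w_1‖ = (1, 4, 1, 3)/5.1962 = (0.1925, 0.7698, 0.1925, 0.5774).
r_{12} = e_1·w_2 = 2.5019.
u_2 = w_2 − 2.5019·e_1 = (-3.4815, 1.0741, 0.5185, -0.4444).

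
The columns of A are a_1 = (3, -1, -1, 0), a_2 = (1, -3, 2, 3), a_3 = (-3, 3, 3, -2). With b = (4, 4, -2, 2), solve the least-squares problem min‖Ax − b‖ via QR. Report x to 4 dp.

x = (1.1755, -0.4221, 0.0828)

a_1 = (3, -1, -1, 0); ‖a_1‖ = 3.3166, so e_1 = (0.9045, -0.3015, -0.3015, 0.0000).
e_1·a_2 = 0.9045·1 + (-0.3015)·(-3) + (-0.3015)·2 + 0.0000·3 = 1.2060.
u_2 = a_2 − 1.2060·e_1 = (-0.0909, -2.6364, 2.3636, 3.0000).
‖u_2‖ = 4.6417, so e_2 = (-0.0196, -0.5680, 0.5092, 0.6463).
e_1·a_3 = 0.9045·(-3) + (-0.3015)·3 + (-0.3015)·3 + 0.0000·(-2) = -4.5227; e_2·a_3 = (-0.0196)·(-3) + (-0.5680)·3 + 0.5092·3 + 0.6463·(-2) = -1.4101.
u_3 = a_3 + 4.5227·e_1 + 1.4101·e_2 = (1.0633, 0.8354, 2.3544, -1.0886).
‖u_3‖ = 2.9252, so e_3 = (0.3635, 0.2856, 0.8049, -0.3721).
Qᵀb = (3.0151, -2.0760, 0.2423).
Back-substitute: x_3 = 0.2423/2.9252 = 0.0828.
x_2 = (-2.0760 + 1.4101·0.0828)/4.6417 = -0.4221.
x_1 = (3.0151 − 1.2060·(-0.4221) + 4.5227·0.0828)/3.3166 = 1.1755.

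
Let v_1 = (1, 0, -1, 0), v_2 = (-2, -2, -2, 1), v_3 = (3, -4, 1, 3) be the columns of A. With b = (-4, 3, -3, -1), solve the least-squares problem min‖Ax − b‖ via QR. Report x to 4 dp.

v_1 = (1, 0, -1, 0); ‖v_1‖ = 1.4142, so e_1 = (0.7071, 0.0000, -0.7071, 0.0000).
e_1·v_2 = 0.7071·(-2) + 0.0000·(-2) + (-0.7071)·(-2) + 0.0000·1 = 0.0000.
u_2 = v_2 + 0.0000·e_1 = (-2.0000, -2.0000, -2.0000, 1.0000).
‖u_2‖ = 3.6056, so e_2 = (-0.5547, -0.5547, -0.5547, 0.2774).
e_1·v_3 = 0.7071·3 + 0.0000·(-4) + (-0.7071)·1 + 0.0000·3 = 1.4142; e_2·v_3 = (-0.5547)·3 + (-0.5547)·(-4) + (-0.5547)·1 + 0.2774·3 = 0.8321.
u_3 = v_3 − 1.4142·e_1 − 0.8321·e_2 = (2.4615, -3.5385, 2.4615, 2.7692).
‖u_3‖ = 5.6840, so e_3 = (0.4331, -0.6225, 0.4331, 0.4872).
Qᵀb = (-0.7071, 1.9415, -5.3863).
Back-substitute: x_3 = -5.3863/5.6840 = -0.9476.
x_2 = (1.9415 − 0.8321·(-0.9476))/3.6056 = 0.7571.
x_1 = (-0.7071 + 0.0000·0.7571 − 1.4142·(-0.9476))/1.4142 = 0.4476.

x = (0.4476, 0.7571, -0.9476)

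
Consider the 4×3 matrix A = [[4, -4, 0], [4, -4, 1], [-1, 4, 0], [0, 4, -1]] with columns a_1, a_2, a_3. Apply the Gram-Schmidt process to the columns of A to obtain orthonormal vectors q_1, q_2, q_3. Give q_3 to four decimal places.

a_1 = (4, 4, -1, 0); ‖a_1‖ = 5.7446, so q_1 = (0.6963, 0.6963, -0.1741, 0.0000).
q_1·a_2 = 0.6963·(-4) + 0.6963·(-4) + (-0.1741)·4 + 0.0000·4 = -6.2668.
u_2 = a_2 + 6.2668·q_1 = (0.3636, 0.3636, 2.9091, 4.0000).
‖u_2‖ = 4.9727, so q_2 = (0.0731, 0.0731, 0.5850, 0.8044).
q_1·a_3 = 0.6963·0 + 0.6963·1 + (-0.1741)·0 + 0.0000·(-1) = 0.6963; q_2·a_3 = 0.0731·0 + 0.0731·1 + 0.5850·0 + 0.8044·(-1) = -0.7313.
u_3 = a_3 − 0.6963·q_1 + 0.7313·q_2 = (-0.4314, 0.5686, 0.5490, -0.4118).
‖u_3‖ = 0.9901, so q_3 = (-0.4357, 0.5743, 0.5545, -0.4159).

q_3 = (-0.4357, 0.5743, 0.5545, -0.4159)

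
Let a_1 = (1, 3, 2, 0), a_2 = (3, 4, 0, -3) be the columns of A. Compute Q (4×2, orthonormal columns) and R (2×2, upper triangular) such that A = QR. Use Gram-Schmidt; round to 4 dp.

a_1 = (1, 3, 2, 0); ‖a_1‖ = 3.7417, so q_1 = (0.2673, 0.8018, 0.5345, 0.0000).
q_1·a_2 = 0.2673·3 + 0.8018·4 + 0.5345·0 + 0.0000·(-3) = 4.0089.
u_2 = a_2 − 4.0089·q_1 = (1.9286, 0.7857, -2.1429, -3.0000).
‖u_2‖ = 4.2342, so q_2 = (0.4555, 0.1856, -0.5061, -0.7085).

Q = [[0.2673, 0.4555], [0.8018, 0.1856], [0.5345, -0.5061], [0.0000, -0.7085]], R = [[3.7417, 4.0089], [0.0000, 4.2342]]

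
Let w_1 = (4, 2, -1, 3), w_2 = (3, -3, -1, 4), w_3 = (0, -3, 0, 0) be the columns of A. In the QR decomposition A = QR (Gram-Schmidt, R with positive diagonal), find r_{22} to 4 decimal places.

r_{22} = 4.7924

w_1 = (4, 2, -1, 3); ‖w_1‖ = 5.4772, so e_1 = (0.7303, 0.3651, -0.1826, 0.5477).
e_1·w_2 = 0.7303·3 + 0.3651·(-3) + (-0.1826)·(-1) + 0.5477·4 = 3.4689.
u_2 = w_2 − 3.4689·e_1 = (0.4667, -4.2667, -0.3667, 2.1000).
r_{22} = ‖u_2‖ = 4.7924.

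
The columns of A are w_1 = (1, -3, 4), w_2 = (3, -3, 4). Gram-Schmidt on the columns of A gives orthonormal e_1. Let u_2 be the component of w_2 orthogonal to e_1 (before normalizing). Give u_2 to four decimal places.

e_1 = w_1/‖w_1‖ = (1, -3, 4)/5.0990 = (0.1961, -0.5883, 0.7845).
r_{12} = e_1·w_2 = 5.4913.
u_2 = w_2 − 5.4913·e_1 = (1.9231, 0.2308, -0.3077).

u_2 = (1.9231, 0.2308, -0.3077)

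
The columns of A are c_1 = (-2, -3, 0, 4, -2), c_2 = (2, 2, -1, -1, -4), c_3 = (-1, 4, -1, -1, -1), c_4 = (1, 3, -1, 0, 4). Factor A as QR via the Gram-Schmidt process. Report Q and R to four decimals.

Q = [[-0.3482, 0.3279, -0.6916, 0.5183], [-0.5222, 0.2914, 0.6809, 0.2773], [0.0000, -0.2004, -0.1766, -0.3762], [0.6963, -0.0546, 0.1639, 0.6338], [-0.3482, -0.8743, -0.0021, 0.3334]], R = [[5.7446, -1.0445, -2.0889, -3.3075], [0.0000, 4.9909, 1.9672, -2.0947], [0.0000, 0.0000, 3.4302, 1.5193], [0.0000, 0.0000, 0.0000, 3.0601]]

q_1 = c_1/‖c_1‖ = (-2, -3, 0, 4, -2)/5.7446 = (-0.3482, -0.5222, 0.0000, 0.6963, -0.3482).
r_{12} = q_1·c_2 = -1.0445.
u_2 = c_2 + 1.0445·q_1 = (1.6364, 1.4545, -1.0000, -0.2727, -4.3636).
‖u_2‖ = 4.9909, so q_2 = (0.3279, 0.2914, -0.2004, -0.0546, -0.8743).
r_{13} = q_1·c_3 = -2.0889; r_{23} = q_2·c_3 = 1.9672.
u_3 = c_3 + 2.0889·q_1 − 1.9672·q_2 = (-2.3723, 2.3358, -0.6058, 0.5620, -0.0073).
‖u_3‖ = 3.4302, so q_3 = (-0.6916, 0.6809, -0.1766, 0.1639, -0.0021).
r_{14} = q_1·c_4 = -3.3075; r_{24} = q_2·c_4 = -2.0947; r_{34} = q_3·c_4 = 1.5193.
u_4 = c_4 + 3.3075·q_1 + 2.0947·q_2 − 1.5193·q_3 = (1.5860, 0.8486, -1.1514, 1.9396, 1.0203).
‖u_4‖ = 3.0601, so q_4 = (0.5183, 0.2773, -0.3762, 0.6338, 0.3334).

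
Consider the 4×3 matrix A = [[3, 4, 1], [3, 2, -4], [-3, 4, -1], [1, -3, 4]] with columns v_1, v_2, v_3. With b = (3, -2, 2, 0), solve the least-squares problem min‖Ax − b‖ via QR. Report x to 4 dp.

q_1 = v_1/‖v_1‖ = (3, 3, -3, 1)/5.2915 = (0.5669, 0.5669, -0.5669, 0.1890).
r_{12} = q_1·v_2 = 0.5669.
u_2 = v_2 − 0.5669·q_1 = (3.6786, 1.6786, 4.3214, -3.1071).
‖u_2‖ = 6.6842, so q_2 = (0.5503, 0.2511, 0.6465, -0.4648).
r_{13} = q_1·v_3 = -0.3780; r_{23} = q_2·v_3 = -2.9601.
u_3 = v_3 + 0.3780·q_1 + 2.9601·q_2 = (2.8433, -3.0424, 0.6994, 2.6954).
‖u_3‖ = 5.0095, so q_3 = (0.5676, -0.6073, 0.1396, 0.5381).
Qᵀb = (-0.5669, 2.4418, 3.1966).
Back-substitute: x_3 = 3.1966/5.0095 = 0.6381.
x_2 = (2.4418 + 2.9601·0.6381)/6.6842 = 0.6479.
x_1 = (-0.5669 − 0.5669·0.6479 + 0.3780·0.6381)/5.2915 = -0.1310.

x = (-0.1310, 0.6479, 0.6381)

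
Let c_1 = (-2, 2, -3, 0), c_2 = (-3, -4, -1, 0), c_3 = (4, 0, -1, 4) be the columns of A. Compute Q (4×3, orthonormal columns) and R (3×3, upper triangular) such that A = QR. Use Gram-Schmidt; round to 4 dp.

Q = [[-0.4851, -0.5659, 0.4268], [0.4851, -0.8085, -0.2134], [-0.7276, -0.1617, -0.4268], [0.0000, 0.0000, 0.7682]], R = [[4.1231, 0.2425, -1.2127], [0.0000, 5.0932, -2.1020], [0.0000, 0.0000, 5.2068]]

e_1 = c_1/‖c_1‖ = (-2, 2, -3, 0)/4.1231 = (-0.4851, 0.4851, -0.7276, 0.0000).
r_{12} = e_1·c_2 = 0.2425.
u_2 = c_2 − 0.2425·e_1 = (-2.8824, -4.1176, -0.8235, 0.0000).
‖u_2‖ = 5.0932, so e_2 = (-0.5659, -0.8085, -0.1617, 0.0000).
r_{13} = e_1·c_3 = -1.2127; r_{23} = e_2·c_3 = -2.1020.
u_3 = c_3 + 1.2127·e_1 + 2.1020·e_2 = (2.2222, -1.1111, -2.2222, 4.0000).
‖u_3‖ = 5.2068, so e_3 = (0.4268, -0.2134, -0.4268, 0.7682).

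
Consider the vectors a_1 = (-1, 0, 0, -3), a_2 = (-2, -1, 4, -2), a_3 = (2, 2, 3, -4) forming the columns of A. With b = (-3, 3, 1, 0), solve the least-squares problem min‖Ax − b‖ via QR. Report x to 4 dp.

e_1 = a_1/‖a_1‖ = (-1, 0, 0, -3)/3.1623 = (-0.3162, 0.0000, 0.0000, -0.9487).
r_{12} = e_1·a_2 = 2.5298.
u_2 = a_2 − 2.5298·e_1 = (-1.2000, -1.0000, 4.0000, 0.4000).
‖u_2‖ = 4.3128, so e_2 = (-0.2782, -0.2319, 0.9275, 0.0927).
r_{13} = e_1·a_3 = 3.1623; r_{23} = e_2·a_3 = 1.3912.
u_3 = a_3 − 3.1623·e_1 − 1.3912·e_2 = (3.3871, 2.3226, 1.7097, -1.1290).
‖u_3‖ = 4.5896, so e_3 = (0.7380, 0.5061, 0.3725, -0.2460).
Qᵀb = (0.9487, 1.0666, -0.3233).
Back-substitute: x_3 = -0.3233/4.5896 = -0.0704.
x_2 = (1.0666 − 1.3912·(-0.0704))/4.3128 = 0.2700.
x_1 = (0.9487 − 2.5298·0.2700 − 3.1623·(-0.0704))/3.1623 = 0.1544.

x = (0.1544, 0.2700, -0.0704)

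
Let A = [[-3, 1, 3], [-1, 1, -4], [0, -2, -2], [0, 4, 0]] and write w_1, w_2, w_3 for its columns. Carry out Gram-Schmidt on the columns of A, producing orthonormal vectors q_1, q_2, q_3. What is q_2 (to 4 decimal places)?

w_1 = (-3, -1, 0, 0); ‖w_1‖ = 3.1623, so q_1 = (-0.9487, -0.3162, 0.0000, 0.0000).
q_1·w_2 = (-0.9487)·1 + (-0.3162)·1 + 0.0000·(-2) + 0.0000·4 = -1.2649.
u_2 = w_2 + 1.2649·q_1 = (-0.2000, 0.6000, -2.0000, 4.0000).
‖u_2‖ = 4.5166, so q_2 = (-0.0443, 0.1328, -0.4428, 0.8856).

q_2 = (-0.0443, 0.1328, -0.4428, 0.8856)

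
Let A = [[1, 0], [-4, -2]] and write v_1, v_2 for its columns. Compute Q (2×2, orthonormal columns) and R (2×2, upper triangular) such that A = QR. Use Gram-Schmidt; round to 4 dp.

v_1 = (1, -4); ‖v_1‖ = 4.1231, so e_1 = (0.2425, -0.9701).
e_1·v_2 = 0.2425·0 + (-0.9701)·(-2) = 1.9403.
u_2 = v_2 − 1.9403·e_1 = (-0.4706, -0.1176).
‖u_2‖ = 0.4851, so e_2 = (-0.9701, -0.2425).

Q = [[0.2425, -0.9701], [-0.9701, -0.2425]], R = [[4.1231, 1.9403], [0.0000, 0.4851]]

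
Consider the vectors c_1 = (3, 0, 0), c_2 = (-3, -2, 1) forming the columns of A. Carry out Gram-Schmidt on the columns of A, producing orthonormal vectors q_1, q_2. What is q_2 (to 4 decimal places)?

c_1 = (3, 0, 0); ‖c_1‖ = 3.0000, so q_1 = (1.0000, 0.0000, 0.0000).
q_1·c_2 = 1.0000·(-3) + 0.0000·(-2) + 0.0000·1 = -3.0000.
u_2 = c_2 + 3.0000·q_1 = (0.0000, -2.0000, 1.0000).
‖u_2‖ = 2.2361, so q_2 = (0.0000, -0.8944, 0.4472).

q_2 = (0.0000, -0.8944, 0.4472)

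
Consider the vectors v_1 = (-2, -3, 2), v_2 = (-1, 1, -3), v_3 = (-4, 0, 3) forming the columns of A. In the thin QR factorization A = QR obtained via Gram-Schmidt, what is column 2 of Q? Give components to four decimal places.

e_2 = (-0.6400, -0.0826, -0.7639)

v_1 = (-2, -3, 2); ‖v_1‖ = 4.1231, so e_1 = (-0.4851, -0.7276, 0.4851).
e_1·v_2 = (-0.4851)·(-1) + (-0.7276)·1 + 0.4851·(-3) = -1.6977.
u_2 = v_2 + 1.6977·e_1 = (-1.8235, -0.2353, -2.1765).
‖u_2‖ = 2.8491, so e_2 = (-0.6400, -0.0826, -0.7639).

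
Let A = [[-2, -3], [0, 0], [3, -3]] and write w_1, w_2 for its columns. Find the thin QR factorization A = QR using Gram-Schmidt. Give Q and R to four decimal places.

w_1 = (-2, 0, 3); ‖w_1‖ = 3.6056, so e_1 = (-0.5547, 0.0000, 0.8321).
e_1·w_2 = (-0.5547)·(-3) + 0.0000·0 + 0.8321·(-3) = -0.8321.
u_2 = w_2 + 0.8321·e_1 = (-3.4615, 0.0000, -2.3077).
‖u_2‖ = 4.1603, so e_2 = (-0.8321, 0.0000, -0.5547).

Q = [[-0.5547, -0.8321], [0.0000, 0.0000], [0.8321, -0.5547]], R = [[3.6056, -0.8321], [0.0000, 4.1603]]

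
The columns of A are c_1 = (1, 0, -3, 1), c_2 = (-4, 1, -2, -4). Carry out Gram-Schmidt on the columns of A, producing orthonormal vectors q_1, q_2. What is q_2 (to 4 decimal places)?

q_2 = (-0.6308, 0.1652, -0.4205, -0.6308)

c_1 = (1, 0, -3, 1); ‖c_1‖ = 3.3166, so q_1 = (0.3015, 0.0000, -0.9045, 0.3015).
q_1·c_2 = 0.3015·(-4) + 0.0000·1 + (-0.9045)·(-2) + 0.3015·(-4) = -0.6030.
u_2 = c_2 + 0.6030·q_1 = (-3.8182, 1.0000, -2.5455, -3.8182).
‖u_2‖ = 6.0528, so q_2 = (-0.6308, 0.1652, -0.4205, -0.6308).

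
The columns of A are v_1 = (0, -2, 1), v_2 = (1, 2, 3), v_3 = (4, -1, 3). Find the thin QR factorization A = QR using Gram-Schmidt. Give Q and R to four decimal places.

v_1 = (0, -2, 1); ‖v_1‖ = 2.2361, so q_1 = (0.0000, -0.8944, 0.4472).
q_1·v_2 = 0.0000·1 + (-0.8944)·2 + 0.4472·3 = -0.4472.
u_2 = v_2 + 0.4472·q_1 = (1.0000, 1.6000, 3.2000).
‖u_2‖ = 3.7148, so q_2 = (0.2692, 0.4307, 0.8614).
q_1·v_3 = 0.0000·4 + (-0.8944)·(-1) + 0.4472·3 = 2.2361; q_2·v_3 = 0.2692·4 + 0.4307·(-1) + 0.8614·3 = 3.2303.
u_3 = v_3 − 2.2361·q_1 − 3.2303·q_2 = (3.1304, -0.3913, -0.7826).
‖u_3‖ = 3.2504, so q_3 = (0.9631, -0.1204, -0.2408).

Q = [[0.0000, 0.2692, 0.9631], [-0.8944, 0.4307, -0.1204], [0.4472, 0.8614, -0.2408]], R = [[2.2361, -0.4472, 2.2361], [0.0000, 3.7148, 3.2303], [0.0000, 0.0000, 3.2504]]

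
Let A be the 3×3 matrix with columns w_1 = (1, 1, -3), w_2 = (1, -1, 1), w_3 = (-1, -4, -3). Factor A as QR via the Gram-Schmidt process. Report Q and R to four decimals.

w_1 = (1, 1, -3); ‖w_1‖ = 3.3166, so q_1 = (0.3015, 0.3015, -0.9045).
q_1·w_2 = 0.3015·1 + 0.3015·(-1) + (-0.9045)·1 = -0.9045.
u_2 = w_2 + 0.9045·q_1 = (1.2727, -0.7273, 0.1818).
‖u_2‖ = 1.4771, so q_2 = (0.8616, -0.4924, 0.1231).
q_1·w_3 = 0.3015·(-1) + 0.3015·(-4) + (-0.9045)·(-3) = 1.2060; q_2·w_3 = 0.8616·(-1) + (-0.4924)·(-4) + 0.1231·(-3) = 0.7385.
u_3 = w_3 − 1.2060·q_1 − 0.7385·q_2 = (-2.0000, -4.0000, -2.0000).
‖u_3‖ = 4.8990, so q_3 = (-0.4082, -0.8165, -0.4082).

Q = [[0.3015, 0.8616, -0.4082], [0.3015, -0.4924, -0.8165], [-0.9045, 0.1231, -0.4082]], R = [[3.3166, -0.9045, 1.2060], [0.0000, 1.4771, 0.7385], [0.0000, 0.0000, 4.8990]]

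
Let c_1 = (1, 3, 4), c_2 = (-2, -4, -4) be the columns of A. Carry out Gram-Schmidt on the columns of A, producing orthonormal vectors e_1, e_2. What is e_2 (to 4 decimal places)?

e_2 = (-0.7191, -0.4576, 0.5230)

c_1 = (1, 3, 4); ‖c_1‖ = 5.0990, so e_1 = (0.1961, 0.5883, 0.7845).
e_1·c_2 = 0.1961·(-2) + 0.5883·(-4) + 0.7845·(-4) = -5.8835.
u_2 = c_2 + 5.8835·e_1 = (-0.8462, -0.5385, 0.6154).
‖u_2‖ = 1.1767, so e_2 = (-0.7191, -0.4576, 0.5230).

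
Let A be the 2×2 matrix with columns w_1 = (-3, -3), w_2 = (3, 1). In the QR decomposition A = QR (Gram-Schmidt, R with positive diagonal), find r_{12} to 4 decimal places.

r_{12} = -2.8284

w_1 = (-3, -3); ‖w_1‖ = 4.2426, so e_1 = (-0.7071, -0.7071).
r_{12} = e_1·w_2 = -2.8284.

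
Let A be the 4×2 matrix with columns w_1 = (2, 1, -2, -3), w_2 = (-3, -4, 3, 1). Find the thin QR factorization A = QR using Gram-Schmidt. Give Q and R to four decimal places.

q_1 = w_1/‖w_1‖ = (2, 1, -2, -3)/4.2426 = (0.4714, 0.2357, -0.4714, -0.7071).
r_{12} = q_1·w_2 = -4.4783.
u_2 = w_2 + 4.4783·q_1 = (-0.8889, -2.9444, 0.8889, -2.1667).
‖u_2‖ = 3.8658, so q_2 = (-0.2299, -0.7617, 0.2299, -0.5605).

Q = [[0.4714, -0.2299], [0.2357, -0.7617], [-0.4714, 0.2299], [-0.7071, -0.5605]], R = [[4.2426, -4.4783], [0.0000, 3.8658]]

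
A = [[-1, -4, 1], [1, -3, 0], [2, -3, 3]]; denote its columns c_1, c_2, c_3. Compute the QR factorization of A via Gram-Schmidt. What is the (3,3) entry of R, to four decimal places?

r_{33} = 1.7938

e_1 = c_1/‖c_1‖ = (-1, 1, 2)/2.4495 = (-0.4082, 0.4082, 0.8165).
r_{12} = e_1·c_2 = -2.0412.
u_2 = c_2 + 2.0412·e_1 = (-4.8333, -2.1667, -1.3333).
‖u_2‖ = 5.4620, so e_2 = (-0.8849, -0.3967, -0.2441).
r_{13} = e_1·c_3 = 2.0412; r_{23} = e_2·c_3 = -1.6172.
u_3 = c_3 − 2.0412·e_1 + 1.6172·e_2 = (0.4022, -1.4749, 0.9385).
r_{33} = ‖u_3‖ = 1.7938.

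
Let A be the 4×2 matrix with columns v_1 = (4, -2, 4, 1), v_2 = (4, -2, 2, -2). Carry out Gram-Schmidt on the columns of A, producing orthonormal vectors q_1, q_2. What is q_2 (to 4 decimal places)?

q_2 = (0.3812, -0.1906, -0.2599, -0.8665)

q_1 = v_1/‖v_1‖ = (4, -2, 4, 1)/6.0828 = (0.6576, -0.3288, 0.6576, 0.1644).
r_{12} = q_1·v_2 = 4.2744.
u_2 = v_2 − 4.2744·q_1 = (1.1892, -0.5946, -0.8108, -2.7027).
‖u_2‖ = 3.1193, so q_2 = (0.3812, -0.1906, -0.2599, -0.8665).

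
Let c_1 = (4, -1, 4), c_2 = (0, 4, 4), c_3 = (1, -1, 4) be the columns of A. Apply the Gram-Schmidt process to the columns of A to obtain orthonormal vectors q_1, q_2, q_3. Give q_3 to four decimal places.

q_3 = (-0.6623, -0.5298, 0.5298)

q_1 = c_1/‖c_1‖ = (4, -1, 4)/5.7446 = (0.6963, -0.1741, 0.6963).
r_{12} = q_1·c_2 = 2.0889.
u_2 = c_2 − 2.0889·q_1 = (-1.4545, 4.3636, 2.5455).
‖u_2‖ = 5.2570, so q_2 = (-0.2767, 0.8301, 0.4842).
r_{13} = q_1·c_3 = 3.6556; r_{23} = q_2·c_3 = 0.8301.
u_3 = c_3 − 3.6556·q_1 − 0.8301·q_2 = (-1.3158, -1.0526, 1.0526).
‖u_3‖ = 1.9868, so q_3 = (-0.6623, -0.5298, 0.5298).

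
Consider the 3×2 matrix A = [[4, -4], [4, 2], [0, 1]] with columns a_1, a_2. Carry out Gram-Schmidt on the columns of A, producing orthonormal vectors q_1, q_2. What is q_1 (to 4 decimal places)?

q_1 = (0.7071, 0.7071, 0.0000)

q_1 = a_1/‖a_1‖ = (4, 4, 0)/5.6569 = (0.7071, 0.7071, 0.0000).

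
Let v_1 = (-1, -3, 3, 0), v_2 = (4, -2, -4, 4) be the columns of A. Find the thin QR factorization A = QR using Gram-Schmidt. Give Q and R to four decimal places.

q_1 = v_1/‖v_1‖ = (-1, -3, 3, 0)/4.3589 = (-0.2294, -0.6882, 0.6882, 0.0000).
r_{12} = q_1·v_2 = -2.2942.
u_2 = v_2 + 2.2942·q_1 = (3.4737, -3.5789, -2.4211, 4.0000).
‖u_2‖ = 6.8364, so q_2 = (0.5081, -0.5235, -0.3541, 0.5851).

Q = [[-0.2294, 0.5081], [-0.6882, -0.5235], [0.6882, -0.3541], [0.0000, 0.5851]], R = [[4.3589, -2.2942], [0.0000, 6.8364]]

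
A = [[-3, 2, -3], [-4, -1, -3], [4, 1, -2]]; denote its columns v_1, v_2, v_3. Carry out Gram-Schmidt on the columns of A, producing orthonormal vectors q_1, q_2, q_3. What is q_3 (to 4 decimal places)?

q_3 = (0.0000, -0.7071, -0.7071)

v_1 = (-3, -4, 4); ‖v_1‖ = 6.4031, so q_1 = (-0.4685, -0.6247, 0.6247).
q_1·v_2 = (-0.4685)·2 + (-0.6247)·(-1) + 0.6247·1 = 0.3123.
u_2 = v_2 − 0.3123·q_1 = (2.1463, -0.8049, 0.8049).
‖u_2‖ = 2.4295, so q_2 = (0.8835, -0.3313, 0.3313).
q_1·v_3 = (-0.4685)·(-3) + (-0.6247)·(-3) + 0.6247·(-2) = 2.0303; q_2·v_3 = 0.8835·(-3) + (-0.3313)·(-3) + 0.3313·(-2) = -2.3191.
u_3 = v_3 − 2.0303·q_1 + 2.3191·q_2 = (0.0000, -2.5000, -2.5000).
‖u_3‖ = 3.5355, so q_3 = (0.0000, -0.7071, -0.7071).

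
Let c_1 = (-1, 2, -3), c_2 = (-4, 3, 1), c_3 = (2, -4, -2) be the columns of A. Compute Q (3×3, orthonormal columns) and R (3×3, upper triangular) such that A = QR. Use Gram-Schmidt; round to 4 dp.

e_1 = c_1/‖c_1‖ = (-1, 2, -3)/3.7417 = (-0.2673, 0.5345, -0.8018).
r_{12} = e_1·c_2 = 1.8708.
u_2 = c_2 − 1.8708·e_1 = (-3.5000, 2.0000, 2.5000).
‖u_2‖ = 4.7434, so e_2 = (-0.7379, 0.4216, 0.5270).
r_{13} = e_1·c_3 = -1.0690; r_{23} = e_2·c_3 = -4.2164.
u_3 = c_3 + 1.0690·e_1 + 4.2164·e_2 = (-1.3968, -1.6508, -0.6349).
‖u_3‖ = 2.2537, so e_3 = (-0.6198, -0.7325, -0.2817).

Q = [[-0.2673, -0.7379, -0.6198], [0.5345, 0.4216, -0.7325], [-0.8018, 0.5270, -0.2817]], R = [[3.7417, 1.8708, -1.0690], [0.0000, 4.7434, -4.2164], [0.0000, 0.0000, 2.2537]]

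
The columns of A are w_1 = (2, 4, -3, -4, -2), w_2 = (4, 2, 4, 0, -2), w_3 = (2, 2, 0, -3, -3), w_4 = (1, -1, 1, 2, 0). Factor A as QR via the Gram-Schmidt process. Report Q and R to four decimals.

Q = [[0.2857, 0.5905, -0.2620, 0.5010], [0.5714, 0.2165, -0.5062, -0.3468], [-0.4286, 0.7218, 0.1770, -0.5138], [-0.5714, 0.1050, -0.4319, 0.4753], [-0.2857, -0.2690, -0.6762, -0.3725]], R = [[7.0000, 1.1429, 4.2857, -1.8571], [0.0000, 6.2204, 2.1063, 1.3058], [0.0000, 0.0000, 1.7878, -0.4425], [0.0000, 0.0000, 0.0000, 1.2846]]

w_1 = (2, 4, -3, -4, -2); ‖w_1‖ = 7.0000, so q_1 = (0.2857, 0.5714, -0.4286, -0.5714, -0.2857).
q_1·w_2 = 0.2857·4 + 0.5714·2 + (-0.4286)·4 + (-0.5714)·0 + (-0.2857)·(-2) = 1.1429.
u_2 = w_2 − 1.1429·q_1 = (3.6735, 1.3469, 4.4898, 0.6531, -1.6735).
‖u_2‖ = 6.2204, so q_2 = (0.5905, 0.2165, 0.7218, 0.1050, -0.2690).
q_1·w_3 = 0.2857·2 + 0.5714·2 + (-0.4286)·0 + (-0.5714)·(-3) + (-0.2857)·(-3) = 4.2857; q_2·w_3 = 0.5905·2 + 0.2165·2 + 0.7218·0 + 0.1050·(-3) + (-0.2690)·(-3) = 2.1063.
u_3 = w_3 − 4.2857·q_1 − 2.1063·q_2 = (-0.4684, -0.9051, 0.3165, -0.7722, -1.2089).
‖u_3‖ = 1.7878, so q_3 = (-0.2620, -0.5062, 0.1770, -0.4319, -0.6762).
q_1·w_4 = 0.2857·1 + 0.5714·(-1) + (-0.4286)·1 + (-0.5714)·2 + (-0.2857)·0 = -1.8571; q_2·w_4 = 0.5905·1 + 0.2165·(-1) + 0.7218·1 + 0.1050·2 + (-0.2690)·0 = 1.3058; q_3·w_4 = (-0.2620)·1 + (-0.5062)·(-1) + 0.1770·1 + (-0.4319)·2 + (-0.6762)·0 = -0.4425.
u_4 = w_4 + 1.8571·q_1 − 1.3058·q_2 + 0.4425·q_3 = (0.6436, -0.4455, -0.6601, 0.6106, -0.4785).
‖u_4‖ = 1.2846, so q_4 = (0.5010, -0.3468, -0.5138, 0.4753, -0.3725).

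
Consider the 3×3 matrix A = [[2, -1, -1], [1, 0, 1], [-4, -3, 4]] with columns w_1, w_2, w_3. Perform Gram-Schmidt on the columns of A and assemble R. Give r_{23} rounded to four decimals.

e_1 = w_1/‖w_1‖ = (2, 1, -4)/4.5826 = (0.4364, 0.2182, -0.8729).
r_{12} = e_1·w_2 = 2.1822.
u_2 = w_2 − 2.1822·e_1 = (-1.9524, -0.4762, -1.0952).
‖u_2‖ = 2.2887, so e_2 = (-0.8531, -0.2081, -0.4785).
r_{23} = e_2·w_3 = -1.2692.

r_{23} = -1.2692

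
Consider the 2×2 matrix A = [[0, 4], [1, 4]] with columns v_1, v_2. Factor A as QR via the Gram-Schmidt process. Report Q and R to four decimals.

v_1 = (0, 1); ‖v_1‖ = 1.0000, so q_1 = (0.0000, 1.0000).
q_1·v_2 = 0.0000·4 + 1.0000·4 = 4.0000.
u_2 = v_2 − 4.0000·q_1 = (4.0000, 0.0000).
‖u_2‖ = 4.0000, so q_2 = (1.0000, 0.0000).

Q = [[0.0000, 1.0000], [1.0000, 0.0000]], R = [[1.0000, 4.0000], [0.0000, 4.0000]]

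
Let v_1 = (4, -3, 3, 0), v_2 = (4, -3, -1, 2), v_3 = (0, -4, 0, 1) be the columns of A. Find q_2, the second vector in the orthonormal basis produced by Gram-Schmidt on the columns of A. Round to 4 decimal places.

v_1 = (4, -3, 3, 0); ‖v_1‖ = 5.8310, so q_1 = (0.6860, -0.5145, 0.5145, 0.0000).
q_1·v_2 = 0.6860·4 + (-0.5145)·(-3) + 0.5145·(-1) + 0.0000·2 = 3.7730.
u_2 = v_2 − 3.7730·q_1 = (1.4118, -1.0588, -2.9412, 2.0000).
‖u_2‖ = 3.9705, so q_2 = (0.3556, -0.2667, -0.7408, 0.5037).

q_2 = (0.3556, -0.2667, -0.7408, 0.5037)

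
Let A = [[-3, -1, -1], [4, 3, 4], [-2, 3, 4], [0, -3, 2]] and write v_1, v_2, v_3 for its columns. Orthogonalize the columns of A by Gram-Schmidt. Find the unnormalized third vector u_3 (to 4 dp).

u_3 = (0.1806, 1.3953, 2.5198, 3.8550)

q_1 = v_1/‖v_1‖ = (-3, 4, -2, 0)/5.3852 = (-0.5571, 0.7428, -0.3714, 0.0000).
r_{12} = q_1·v_2 = 1.6713.
u_2 = v_2 − 1.6713·q_1 = (-0.0690, 1.7586, 3.6207, -3.0000).
‖u_2‖ = 5.0206, so q_2 = (-0.0137, 0.3503, 0.7212, -0.5975).
r_{13} = q_1·v_3 = 2.0426; r_{23} = q_2·v_3 = 3.1044.
u_3 = v_3 − 2.0426·q_1 − 3.1044·q_2 = (0.1806, 1.3953, 2.5198, 3.8550).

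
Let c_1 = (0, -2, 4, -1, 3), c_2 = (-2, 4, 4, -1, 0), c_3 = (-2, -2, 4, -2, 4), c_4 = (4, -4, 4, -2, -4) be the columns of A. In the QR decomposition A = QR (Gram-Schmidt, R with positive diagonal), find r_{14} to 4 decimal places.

c_1 = (0, -2, 4, -1, 3); ‖c_1‖ = 5.4772, so q_1 = (0.0000, -0.3651, 0.7303, -0.1826, 0.5477).
r_{14} = q_1·c_4 = 2.5560.

r_{14} = 2.5560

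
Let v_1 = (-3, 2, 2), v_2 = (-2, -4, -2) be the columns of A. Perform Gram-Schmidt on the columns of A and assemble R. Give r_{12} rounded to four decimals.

e_1 = v_1/‖v_1‖ = (-3, 2, 2)/4.1231 = (-0.7276, 0.4851, 0.4851).
r_{12} = e_1·v_2 = -1.4552.

r_{12} = -1.4552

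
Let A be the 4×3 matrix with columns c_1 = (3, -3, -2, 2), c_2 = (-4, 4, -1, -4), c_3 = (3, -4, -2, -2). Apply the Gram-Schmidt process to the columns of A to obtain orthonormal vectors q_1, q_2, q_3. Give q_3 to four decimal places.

c_1 = (3, -3, -2, 2); ‖c_1‖ = 5.0990, so q_1 = (0.5883, -0.5883, -0.3922, 0.3922).
q_1·c_2 = 0.5883·(-4) + (-0.5883)·4 + (-0.3922)·(-1) + 0.3922·(-4) = -5.8835.
u_2 = c_2 + 5.8835·q_1 = (-0.5385, 0.5385, -3.3077, -1.6923).
‖u_2‖ = 3.7927, so q_2 = (-0.1420, 0.1420, -0.8721, -0.4462).
q_1·c_3 = 0.5883·3 + (-0.5883)·(-4) + (-0.3922)·(-2) + 0.3922·(-2) = 4.1184; q_2·c_3 = (-0.1420)·3 + 0.1420·(-4) + (-0.8721)·(-2) + (-0.4462)·(-2) = 1.6428.
u_3 = c_3 − 4.1184·q_1 − 1.6428·q_2 = (0.8102, -1.8102, 1.0481, -2.8824).
‖u_3‖ = 3.6523, so q_3 = (0.2218, -0.4956, 0.2870, -0.7892).

q_3 = (0.2218, -0.4956, 0.2870, -0.7892)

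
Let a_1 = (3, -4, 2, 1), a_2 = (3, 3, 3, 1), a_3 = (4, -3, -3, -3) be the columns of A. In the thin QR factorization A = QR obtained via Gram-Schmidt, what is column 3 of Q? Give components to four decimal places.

e_3 = (0.6351, 0.0744, -0.5210, -0.5654)

a_1 = (3, -4, 2, 1); ‖a_1‖ = 5.4772, so e_1 = (0.5477, -0.7303, 0.3651, 0.1826).
e_1·a_2 = 0.5477·3 + (-0.7303)·3 + 0.3651·3 + 0.1826·1 = 0.7303.
u_2 = a_2 − 0.7303·e_1 = (2.6000, 3.5333, 2.7333, 0.8667).
‖u_2‖ = 5.2409, so e_2 = (0.4961, 0.6742, 0.5215, 0.1654).
e_1·a_3 = 0.5477·4 + (-0.7303)·(-3) + 0.3651·(-3) + 0.1826·(-3) = 2.7386; e_2·a_3 = 0.4961·4 + 0.6742·(-3) + 0.5215·(-3) + 0.1654·(-3) = -2.0989.
u_3 = a_3 − 2.7386·e_1 + 2.0989·e_2 = (3.5413, 0.4150, -2.9053, -3.1529).
‖u_3‖ = 5.5763, so e_3 = (0.6351, 0.0744, -0.5210, -0.5654).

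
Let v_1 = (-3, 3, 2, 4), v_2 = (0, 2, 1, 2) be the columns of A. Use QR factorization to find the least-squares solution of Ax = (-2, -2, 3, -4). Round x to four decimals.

x = (0.6279, -2.1163)

v_1 = (-3, 3, 2, 4); ‖v_1‖ = 6.1644, so q_1 = (-0.4867, 0.4867, 0.3244, 0.6489).
q_1·v_2 = (-0.4867)·0 + 0.4867·2 + 0.3244·1 + 0.6489·2 = 2.5955.
u_2 = v_2 − 2.5955·q_1 = (1.2632, 0.7368, 0.1579, 0.3158).
‖u_2‖ = 1.5044, so q_2 = (0.8397, 0.4898, 0.1050, 0.2099).
Qᵀb = (-1.6222, -3.1837).
Back-substitute: x_2 = -3.1837/1.5044 = -2.1163.
x_1 = (-1.6222 − 2.5955·(-2.1163))/6.1644 = 0.6279.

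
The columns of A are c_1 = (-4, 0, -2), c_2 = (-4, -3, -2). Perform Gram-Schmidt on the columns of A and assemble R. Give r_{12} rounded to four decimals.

q_1 = c_1/‖c_1‖ = (-4, 0, -2)/4.4721 = (-0.8944, 0.0000, -0.4472).
r_{12} = q_1·c_2 = 4.4721.

r_{12} = 4.4721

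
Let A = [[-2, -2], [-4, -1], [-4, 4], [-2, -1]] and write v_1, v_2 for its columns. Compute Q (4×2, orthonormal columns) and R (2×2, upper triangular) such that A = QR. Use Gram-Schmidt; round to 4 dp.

Q = [[-0.3162, -0.5007], [-0.6325, -0.3483], [-0.6325, 0.7402], [-0.3162, -0.2830]], R = [[6.3246, -0.9487], [0.0000, 4.5935]]

v_1 = (-2, -4, -4, -2); ‖v_1‖ = 6.3246, so e_1 = (-0.3162, -0.6325, -0.6325, -0.3162).
e_1·v_2 = (-0.3162)·(-2) + (-0.6325)·(-1) + (-0.6325)·4 + (-0.3162)·(-1) = -0.9487.
u_2 = v_2 + 0.9487·e_1 = (-2.3000, -1.6000, 3.4000, -1.3000).
‖u_2‖ = 4.5935, so e_2 = (-0.5007, -0.3483, 0.7402, -0.2830).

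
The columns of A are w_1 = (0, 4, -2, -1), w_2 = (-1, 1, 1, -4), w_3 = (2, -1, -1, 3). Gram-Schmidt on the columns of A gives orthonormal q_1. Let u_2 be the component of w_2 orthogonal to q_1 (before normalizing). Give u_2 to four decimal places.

q_1 = w_1/‖w_1‖ = (0, 4, -2, -1)/4.5826 = (0.0000, 0.8729, -0.4364, -0.2182).
r_{12} = q_1·w_2 = 1.3093.
u_2 = w_2 − 1.3093·q_1 = (-1.0000, -0.1429, 1.5714, -3.7143).

u_2 = (-1.0000, -0.1429, 1.5714, -3.7143)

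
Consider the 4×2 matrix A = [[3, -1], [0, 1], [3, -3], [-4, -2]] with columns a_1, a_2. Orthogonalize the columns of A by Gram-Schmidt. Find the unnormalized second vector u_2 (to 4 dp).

a_1 = (3, 0, 3, -4); ‖a_1‖ = 5.8310, so e_1 = (0.5145, 0.0000, 0.5145, -0.6860).
e_1·a_2 = 0.5145·(-1) + 0.0000·1 + 0.5145·(-3) + (-0.6860)·(-2) = -0.6860.
u_2 = a_2 + 0.6860·e_1 = (-0.6471, 1.0000, -2.6471, -2.4706).

u_2 = (-0.6471, 1.0000, -2.6471, -2.4706)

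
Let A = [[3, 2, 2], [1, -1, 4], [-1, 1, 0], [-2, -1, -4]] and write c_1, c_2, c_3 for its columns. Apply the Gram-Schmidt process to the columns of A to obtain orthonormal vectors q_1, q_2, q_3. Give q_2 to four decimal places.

q_1 = c_1/‖c_1‖ = (3, 1, -1, -2)/3.8730 = (0.7746, 0.2582, -0.2582, -0.5164).
r_{12} = q_1·c_2 = 1.5492.
u_2 = c_2 − 1.5492·q_1 = (0.8000, -1.4000, 1.4000, -0.2000).
‖u_2‖ = 2.1448, so q_2 = (0.3730, -0.6528, 0.6528, -0.0933).

q_2 = (0.3730, -0.6528, 0.6528, -0.0933)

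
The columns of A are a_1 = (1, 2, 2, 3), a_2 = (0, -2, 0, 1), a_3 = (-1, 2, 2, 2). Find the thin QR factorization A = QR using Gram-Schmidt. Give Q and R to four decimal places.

Q = [[0.2357, 0.0250, -0.9429], [0.4714, -0.8495, 0.0372], [0.4714, 0.0500, 0.3226], [0.7071, 0.5247, 0.0744]], R = [[4.2426, -0.2357, 3.0641], [0.0000, 2.2236, -0.5746], [0.0000, 0.0000, 1.8113]]

a_1 = (1, 2, 2, 3); ‖a_1‖ = 4.2426, so e_1 = (0.2357, 0.4714, 0.4714, 0.7071).
e_1·a_2 = 0.2357·0 + 0.4714·(-2) + 0.4714·0 + 0.7071·1 = -0.2357.
u_2 = a_2 + 0.2357·e_1 = (0.0556, -1.8889, 0.1111, 1.1667).
‖u_2‖ = 2.2236, so e_2 = (0.0250, -0.8495, 0.0500, 0.5247).
e_1·a_3 = 0.2357·(-1) + 0.4714·2 + 0.4714·2 + 0.7071·2 = 3.0641; e_2·a_3 = 0.0250·(-1) + (-0.8495)·2 + 0.0500·2 + 0.5247·2 = -0.5746.
u_3 = a_3 − 3.0641·e_1 + 0.5746·e_2 = (-1.7079, 0.0674, 0.5843, 0.1348).
‖u_3‖ = 1.8113, so e_3 = (-0.9429, 0.0372, 0.3226, 0.0744).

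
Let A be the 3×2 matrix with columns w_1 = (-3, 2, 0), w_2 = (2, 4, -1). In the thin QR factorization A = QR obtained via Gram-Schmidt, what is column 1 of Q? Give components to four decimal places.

q_1 = w_1/‖w_1‖ = (-3, 2, 0)/3.6056 = (-0.8321, 0.5547, 0.0000).

q_1 = (-0.8321, 0.5547, 0.0000)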